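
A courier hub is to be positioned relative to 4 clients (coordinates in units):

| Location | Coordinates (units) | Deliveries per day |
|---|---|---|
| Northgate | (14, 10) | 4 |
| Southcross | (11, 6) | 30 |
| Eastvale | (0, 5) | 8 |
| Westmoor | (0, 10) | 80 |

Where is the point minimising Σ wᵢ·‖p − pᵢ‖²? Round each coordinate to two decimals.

(3.16, 8.69)

The minimiser of Σwᵢ‖p−pᵢ‖² is the weighted centroid p* = (Σwᵢpᵢ)/(Σwᵢ).
Σwᵢ = 122.
Σwᵢxᵢ = 4·14 + 30·11 + 8·0 + 80·0 = 386.
Σwᵢyᵢ = 4·10 + 30·6 + 8·5 + 80·10 = 1060.
x* = 386/122 = 3.16, y* = 1060/122 = 8.69.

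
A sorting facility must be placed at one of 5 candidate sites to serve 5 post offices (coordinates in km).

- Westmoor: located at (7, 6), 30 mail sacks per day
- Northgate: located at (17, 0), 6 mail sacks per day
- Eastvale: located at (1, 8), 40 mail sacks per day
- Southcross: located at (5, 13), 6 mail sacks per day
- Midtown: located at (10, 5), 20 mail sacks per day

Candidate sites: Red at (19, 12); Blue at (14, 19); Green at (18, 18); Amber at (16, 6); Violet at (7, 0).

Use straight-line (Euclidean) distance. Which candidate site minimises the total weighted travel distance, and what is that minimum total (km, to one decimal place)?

Total weighted distance at each candidate:
  Red (19, 12): total = 1525.3
  Blue (14, 19): total = 1595.6
  Green (18, 18): total = 1774.3
  Amber (16, 6): total = 1111.7
  Violet (7, 0): total = 835.5
Minimum is at Violet with total 835.5 km.

Violet, total 835.5 km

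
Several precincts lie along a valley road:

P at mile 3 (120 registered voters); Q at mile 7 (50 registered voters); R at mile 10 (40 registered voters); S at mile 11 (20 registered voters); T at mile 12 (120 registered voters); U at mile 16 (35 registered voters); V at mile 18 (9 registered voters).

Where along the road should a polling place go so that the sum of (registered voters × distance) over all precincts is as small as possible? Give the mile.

For a sum of weighted absolute distances on a line, the optimum is the weighted median (not the mean). Total weight W = 394; half-weight = 197.
Sort by position and accumulate weight:
  mile 3 (P, w=120) → cum 120
  mile 7 (Q, w=50) → cum 170
  mile 10 (R, w=40) → cum 210  ≥ 197 → median here
  mile 11 (S, w=20) → cum 230
  mile 12 (T, w=120) → cum 350
  mile 16 (U, w=35) → cum 385
  mile 18 (V, w=9) → cum 394
Optimal location: mile 10.

x = 10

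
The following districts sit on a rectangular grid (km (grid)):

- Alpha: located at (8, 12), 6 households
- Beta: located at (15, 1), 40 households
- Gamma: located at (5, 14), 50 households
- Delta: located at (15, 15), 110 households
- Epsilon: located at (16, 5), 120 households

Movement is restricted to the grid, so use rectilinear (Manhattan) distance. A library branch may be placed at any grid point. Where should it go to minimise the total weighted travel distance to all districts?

Manhattan distance separates: Σwᵢ(|x−xᵢ|+|y−yᵢ|) = Σwᵢ|x−xᵢ| + Σwᵢ|y−yᵢ|, so x and y are optimised independently as 1-D weighted medians.
Total weight W = 326; half = 163.
x-coordinate, sorted with cumulative weight:
  x=5 (Gamma, w=50) cum 50
  x=8 (Alpha, w=6) cum 56
  x=15 (Beta, w=40) cum 96
  x=15 (Delta, w=110) cum 206  ← median
  x=16 (Epsilon, w=120) cum 326
⇒ x* = 15
y-coordinate, sorted with cumulative weight:
  y=1 (Beta, w=40) cum 40
  y=5 (Epsilon, w=120) cum 160
  y=12 (Alpha, w=6) cum 166  ← median
  y=14 (Gamma, w=50) cum 216
  y=15 (Delta, w=110) cum 326
⇒ y* = 12

(15, 12)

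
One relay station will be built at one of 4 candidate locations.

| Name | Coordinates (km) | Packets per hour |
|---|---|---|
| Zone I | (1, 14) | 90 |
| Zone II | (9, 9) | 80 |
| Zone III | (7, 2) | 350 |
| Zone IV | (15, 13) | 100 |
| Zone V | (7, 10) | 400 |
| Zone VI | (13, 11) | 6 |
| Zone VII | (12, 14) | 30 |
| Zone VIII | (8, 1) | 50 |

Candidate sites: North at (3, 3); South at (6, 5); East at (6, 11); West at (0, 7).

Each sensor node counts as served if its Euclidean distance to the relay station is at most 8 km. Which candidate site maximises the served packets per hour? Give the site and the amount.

Coverage radius r = 8 km; a point is covered iff (Δx)²+(Δy)² ≤ 8² = 64.
  North (3, 3): covers {Zone III, Zone VIII} → 400
  South (6, 5): covers {Zone II, Zone III, Zone V, Zone VIII} → 880
  East (6, 11): covers {Zone I, Zone II, Zone V, Zone VI, Zone VII} → 606
  West (0, 7): covers {Zone I, Zone V} → 490
Maximum coverage at South: 880 packets per hour.

South, covering 880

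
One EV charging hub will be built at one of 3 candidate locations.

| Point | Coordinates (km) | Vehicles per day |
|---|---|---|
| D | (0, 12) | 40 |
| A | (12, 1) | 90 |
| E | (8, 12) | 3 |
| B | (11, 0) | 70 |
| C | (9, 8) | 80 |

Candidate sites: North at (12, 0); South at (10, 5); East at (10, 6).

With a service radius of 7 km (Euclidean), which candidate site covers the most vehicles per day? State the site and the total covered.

Coverage radius r = 7 km; a point is covered iff (Δx)²+(Δy)² ≤ 7² = 49.
  North (12, 0): covers {A, B} → 160
  South (10, 5): covers {A, B, C} → 240
  East (10, 6): covers {A, E, B, C} → 243
Maximum coverage at East: 243 vehicles per day.

East, covering 243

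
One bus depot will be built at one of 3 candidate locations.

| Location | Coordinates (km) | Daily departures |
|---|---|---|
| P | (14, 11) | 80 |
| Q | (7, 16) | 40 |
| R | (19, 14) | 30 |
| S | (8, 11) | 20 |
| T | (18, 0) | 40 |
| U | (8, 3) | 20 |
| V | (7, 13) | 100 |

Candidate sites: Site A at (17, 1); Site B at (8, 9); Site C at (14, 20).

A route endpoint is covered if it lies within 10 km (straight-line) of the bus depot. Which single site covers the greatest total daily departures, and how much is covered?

Coverage radius r = 10 km; a point is covered iff (Δx)²+(Δy)² ≤ 10² = 100.
  Site A (17, 1): covers {T, U} → 60
  Site B (8, 9): covers {P, Q, S, U, V} → 260
  Site C (14, 20): covers {P, Q, R, V} → 250
Maximum coverage at Site B: 260 daily departures.

Site B, covering 260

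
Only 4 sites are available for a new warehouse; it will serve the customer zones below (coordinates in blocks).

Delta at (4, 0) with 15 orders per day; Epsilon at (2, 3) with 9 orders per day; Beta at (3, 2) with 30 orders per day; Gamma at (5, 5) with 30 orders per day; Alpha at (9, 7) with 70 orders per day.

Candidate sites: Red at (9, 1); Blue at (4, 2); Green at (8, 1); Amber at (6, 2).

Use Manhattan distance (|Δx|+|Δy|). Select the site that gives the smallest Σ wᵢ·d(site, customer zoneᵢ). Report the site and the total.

Total weighted distance at each candidate:
  Red (9, 1): total = 1041
  Blue (4, 2): total = 907
  Green (8, 1): total = 1027
  Amber (6, 2): total = 875
Minimum is at Amber with total 875 blocks.

Amber, total 875 blocks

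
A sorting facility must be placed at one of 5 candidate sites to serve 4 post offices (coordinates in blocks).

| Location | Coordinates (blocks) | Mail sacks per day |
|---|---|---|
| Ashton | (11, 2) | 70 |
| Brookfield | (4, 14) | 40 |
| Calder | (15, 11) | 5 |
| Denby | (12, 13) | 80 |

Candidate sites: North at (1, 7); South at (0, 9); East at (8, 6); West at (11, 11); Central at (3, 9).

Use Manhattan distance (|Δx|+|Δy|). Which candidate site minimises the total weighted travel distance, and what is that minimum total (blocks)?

West, total 1290 blocks

Total weighted distance at each candidate:
  North (1, 7): total = 2900
  South (0, 9): total = 2985
  East (8, 6): total = 1910
  West (11, 11): total = 1290
  Central (3, 9): total = 2400
Minimum is at West with total 1290 blocks.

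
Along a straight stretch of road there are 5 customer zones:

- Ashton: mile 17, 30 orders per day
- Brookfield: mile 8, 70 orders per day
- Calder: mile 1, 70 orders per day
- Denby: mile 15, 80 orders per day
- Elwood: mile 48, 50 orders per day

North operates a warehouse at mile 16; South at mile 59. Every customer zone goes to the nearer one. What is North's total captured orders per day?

250

The indifferent point is the midpoint (16+59)/2 = 37.5; customer zones left of it (closer to North at 16) go to North, those right go to South.
  Calder at 1 (w=70) → North
  Brookfield at 8 (w=70) → North
  Denby at 15 (w=80) → North
  Ashton at 17 (w=30) → North
  Elwood at 48 (w=50) → South
North captures 250; South captures 50.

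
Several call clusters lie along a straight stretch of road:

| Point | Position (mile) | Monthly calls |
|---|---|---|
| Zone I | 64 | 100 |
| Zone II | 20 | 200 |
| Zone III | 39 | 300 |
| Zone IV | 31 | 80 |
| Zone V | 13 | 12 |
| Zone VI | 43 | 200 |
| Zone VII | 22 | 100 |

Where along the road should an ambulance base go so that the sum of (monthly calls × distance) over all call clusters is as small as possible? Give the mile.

x = 39

For a sum of weighted absolute distances on a line, the optimum is the weighted median (not the mean). Total weight W = 992; half-weight = 496.
Sort by position and accumulate weight:
  mile 13 (Zone V, w=12) → cum 12
  mile 20 (Zone II, w=200) → cum 212
  mile 22 (Zone VII, w=100) → cum 312
  mile 31 (Zone IV, w=80) → cum 392
  mile 39 (Zone III, w=300) → cum 692  ≥ 496 → median here
  mile 43 (Zone VI, w=200) → cum 892
  mile 64 (Zone I, w=100) → cum 992
Optimal location: mile 39.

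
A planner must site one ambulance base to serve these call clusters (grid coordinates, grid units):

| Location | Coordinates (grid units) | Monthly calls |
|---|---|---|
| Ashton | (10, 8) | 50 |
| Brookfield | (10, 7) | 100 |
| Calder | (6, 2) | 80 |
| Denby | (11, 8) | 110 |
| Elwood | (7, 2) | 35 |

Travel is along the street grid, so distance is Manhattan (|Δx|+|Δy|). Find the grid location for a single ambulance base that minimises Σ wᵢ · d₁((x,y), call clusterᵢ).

Manhattan distance separates: Σwᵢ(|x−xᵢ|+|y−yᵢ|) = Σwᵢ|x−xᵢ| + Σwᵢ|y−yᵢ|, so x and y are optimised independently as 1-D weighted medians.
Total weight W = 375; half = 187.5.
x-coordinate, sorted with cumulative weight:
  x=6 (Calder, w=80) cum 80
  x=7 (Elwood, w=35) cum 115
  x=10 (Ashton, w=50) cum 165
  x=10 (Brookfield, w=100) cum 265  ← median
  x=11 (Denby, w=110) cum 375
⇒ x* = 10
y-coordinate, sorted with cumulative weight:
  y=2 (Calder, w=80) cum 80
  y=2 (Elwood, w=35) cum 115
  y=7 (Brookfield, w=100) cum 215  ← median
  y=8 (Ashton, w=50) cum 265
  y=8 (Denby, w=110) cum 375
⇒ y* = 7

(10, 7)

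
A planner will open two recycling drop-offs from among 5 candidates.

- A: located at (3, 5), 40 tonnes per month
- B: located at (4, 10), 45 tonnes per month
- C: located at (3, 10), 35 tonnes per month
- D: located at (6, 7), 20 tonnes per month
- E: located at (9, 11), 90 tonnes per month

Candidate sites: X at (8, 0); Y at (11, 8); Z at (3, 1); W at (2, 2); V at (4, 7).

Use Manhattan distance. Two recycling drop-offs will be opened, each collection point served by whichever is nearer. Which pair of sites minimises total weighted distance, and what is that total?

Evaluate every pair (each demand assigned to the nearer of the two):
  {Y, V}: total = 885
  {X, V}: total = 1245
  {Z, V}: total = 1245
  {W, V}: total = 1245
  {Y, Z}: total = 1450
  {Y, W}: total = 1450
  {X, Y}: total = 1725
  {X, Z}: total = 2185
  {X, W}: total = 2185
  {Z, W}: total = 2545
Best pair: {Y, V} with total 885.

{Y, V}, total 885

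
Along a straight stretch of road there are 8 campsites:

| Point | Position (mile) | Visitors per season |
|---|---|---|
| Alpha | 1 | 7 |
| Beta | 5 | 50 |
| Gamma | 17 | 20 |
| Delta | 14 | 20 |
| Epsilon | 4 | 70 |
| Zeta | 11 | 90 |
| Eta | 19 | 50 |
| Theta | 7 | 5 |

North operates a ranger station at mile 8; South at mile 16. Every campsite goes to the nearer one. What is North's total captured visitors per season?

222

The indifferent point is the midpoint (8+16)/2 = 12; campsites left of it (closer to North at 8) go to North, those right go to South.
  Alpha at 1 (w=7) → North
  Epsilon at 4 (w=70) → North
  Beta at 5 (w=50) → North
  Theta at 7 (w=5) → North
  Zeta at 11 (w=90) → North
  Delta at 14 (w=20) → South
  Gamma at 17 (w=20) → South
  Eta at 19 (w=50) → South
North captures 222; South captures 90.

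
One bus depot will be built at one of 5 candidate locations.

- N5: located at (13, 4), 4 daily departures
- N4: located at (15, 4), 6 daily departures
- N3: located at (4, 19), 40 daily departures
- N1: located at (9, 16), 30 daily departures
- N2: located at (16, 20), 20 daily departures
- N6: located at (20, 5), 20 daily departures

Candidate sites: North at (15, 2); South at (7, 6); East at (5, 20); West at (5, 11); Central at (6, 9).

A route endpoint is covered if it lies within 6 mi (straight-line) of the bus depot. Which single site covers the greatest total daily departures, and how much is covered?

East, covering 70

Coverage radius r = 6 mi; a point is covered iff (Δx)²+(Δy)² ≤ 6² = 36.
  North (15, 2): covers {N5, N4, N6} → 30
  South (7, 6): covers {none} → 0
  East (5, 20): covers {N3, N1} → 70
  West (5, 11): covers {none} → 0
  Central (6, 9): covers {none} → 0
Maximum coverage at East: 70 daily departures.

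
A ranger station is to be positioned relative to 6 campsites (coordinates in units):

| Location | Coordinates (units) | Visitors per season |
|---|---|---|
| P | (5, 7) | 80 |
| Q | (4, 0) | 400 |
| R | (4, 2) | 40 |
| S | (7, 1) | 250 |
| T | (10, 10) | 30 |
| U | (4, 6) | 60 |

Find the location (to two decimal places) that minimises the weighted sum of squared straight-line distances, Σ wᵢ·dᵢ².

The minimiser of Σwᵢ‖p−pᵢ‖² is the weighted centroid p* = (Σwᵢpᵢ)/(Σwᵢ).
Σwᵢ = 860.
Σwᵢxᵢ = 80·5 + 400·4 + 40·4 + 250·7 + 30·10 + 60·4 = 4450.
Σwᵢyᵢ = 80·7 + 400·0 + 40·2 + 250·1 + 30·10 + 60·6 = 1550.
x* = 4450/860 = 5.17, y* = 1550/860 = 1.80.

(5.17, 1.80)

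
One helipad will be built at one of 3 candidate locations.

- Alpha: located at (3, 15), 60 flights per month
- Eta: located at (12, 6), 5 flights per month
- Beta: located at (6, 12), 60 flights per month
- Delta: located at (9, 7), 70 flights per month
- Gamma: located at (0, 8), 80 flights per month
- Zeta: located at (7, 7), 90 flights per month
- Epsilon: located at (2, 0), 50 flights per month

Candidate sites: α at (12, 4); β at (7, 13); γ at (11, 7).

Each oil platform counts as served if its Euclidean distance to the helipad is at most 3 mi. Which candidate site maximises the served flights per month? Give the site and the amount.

Coverage radius r = 3 mi; a point is covered iff (Δx)²+(Δy)² ≤ 3² = 9.
  α (12, 4): covers {Eta} → 5
  β (7, 13): covers {Beta} → 60
  γ (11, 7): covers {Eta, Delta} → 75
Maximum coverage at γ: 75 flights per month.

γ, covering 75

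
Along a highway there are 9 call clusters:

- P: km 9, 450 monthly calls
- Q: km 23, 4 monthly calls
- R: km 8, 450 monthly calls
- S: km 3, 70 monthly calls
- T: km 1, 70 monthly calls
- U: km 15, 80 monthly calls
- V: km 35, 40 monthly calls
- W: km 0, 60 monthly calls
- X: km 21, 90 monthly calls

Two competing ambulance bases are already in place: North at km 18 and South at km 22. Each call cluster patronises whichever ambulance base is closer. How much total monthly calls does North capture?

The indifferent point is the midpoint (18+22)/2 = 20; call clusters left of it (closer to North at 18) go to North, those right go to South.
  W at 0 (w=60) → North
  T at 1 (w=70) → North
  S at 3 (w=70) → North
  R at 8 (w=450) → North
  P at 9 (w=450) → North
  U at 15 (w=80) → North
  X at 21 (w=90) → South
  Q at 23 (w=4) → South
  V at 35 (w=40) → South
North captures 1180; South captures 134.

1180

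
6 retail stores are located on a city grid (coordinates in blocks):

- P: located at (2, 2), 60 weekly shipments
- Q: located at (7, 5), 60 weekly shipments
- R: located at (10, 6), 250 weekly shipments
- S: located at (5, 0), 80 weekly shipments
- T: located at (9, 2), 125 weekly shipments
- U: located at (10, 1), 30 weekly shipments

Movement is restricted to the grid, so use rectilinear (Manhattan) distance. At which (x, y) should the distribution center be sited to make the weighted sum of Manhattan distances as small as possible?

(9, 5)

Manhattan distance separates: Σwᵢ(|x−xᵢ|+|y−yᵢ|) = Σwᵢ|x−xᵢ| + Σwᵢ|y−yᵢ|, so x and y are optimised independently as 1-D weighted medians.
Total weight W = 605; half = 302.5.
x-coordinate, sorted with cumulative weight:
  x=2 (P, w=60) cum 60
  x=5 (S, w=80) cum 140
  x=7 (Q, w=60) cum 200
  x=9 (T, w=125) cum 325  ← median
  x=10 (R, w=250) cum 575
  x=10 (U, w=30) cum 605
⇒ x* = 9
y-coordinate, sorted with cumulative weight:
  y=0 (S, w=80) cum 80
  y=1 (U, w=30) cum 110
  y=2 (P, w=60) cum 170
  y=2 (T, w=125) cum 295
  y=5 (Q, w=60) cum 355  ← median
  y=6 (R, w=250) cum 605
⇒ y* = 5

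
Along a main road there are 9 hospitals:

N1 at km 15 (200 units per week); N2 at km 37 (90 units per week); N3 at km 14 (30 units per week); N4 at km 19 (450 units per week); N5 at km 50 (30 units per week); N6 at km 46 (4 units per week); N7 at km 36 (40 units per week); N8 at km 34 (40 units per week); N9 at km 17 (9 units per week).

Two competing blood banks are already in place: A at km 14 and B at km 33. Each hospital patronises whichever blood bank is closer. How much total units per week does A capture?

The indifferent point is the midpoint (14+33)/2 = 23.5; hospitals left of it (closer to A at 14) go to A, those right go to B.
  N3 at 14 (w=30) → A
  N1 at 15 (w=200) → A
  N9 at 17 (w=9) → A
  N4 at 19 (w=450) → A
  N8 at 34 (w=40) → B
  N7 at 36 (w=40) → B
  N2 at 37 (w=90) → B
  N6 at 46 (w=4) → B
  N5 at 50 (w=30) → B
A captures 689; B captures 204.

689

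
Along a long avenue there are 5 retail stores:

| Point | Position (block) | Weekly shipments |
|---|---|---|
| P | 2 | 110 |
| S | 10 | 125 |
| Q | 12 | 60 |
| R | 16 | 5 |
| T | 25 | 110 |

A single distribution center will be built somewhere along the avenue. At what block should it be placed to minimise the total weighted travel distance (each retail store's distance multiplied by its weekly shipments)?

x = 10

For a sum of weighted absolute distances on a line, the optimum is the weighted median (not the mean). Total weight W = 410; half-weight = 205.
Sort by position and accumulate weight:
  block 2 (P, w=110) → cum 110
  block 10 (S, w=125) → cum 235  ≥ 205 → median here
  block 12 (Q, w=60) → cum 295
  block 16 (R, w=5) → cum 300
  block 25 (T, w=110) → cum 410
Optimal location: block 10.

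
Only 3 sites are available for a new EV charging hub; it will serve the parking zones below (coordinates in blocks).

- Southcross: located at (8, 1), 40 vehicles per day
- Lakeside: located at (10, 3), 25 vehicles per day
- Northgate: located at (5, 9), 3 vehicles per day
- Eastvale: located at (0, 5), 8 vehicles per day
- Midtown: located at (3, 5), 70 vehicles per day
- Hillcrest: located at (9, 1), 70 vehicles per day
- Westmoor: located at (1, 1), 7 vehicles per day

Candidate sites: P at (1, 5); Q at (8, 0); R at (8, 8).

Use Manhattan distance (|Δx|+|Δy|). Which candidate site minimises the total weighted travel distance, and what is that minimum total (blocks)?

Q, total 1201 blocks

Total weighted distance at each candidate:
  P (1, 5): total = 1755
  Q (8, 0): total = 1201
  R (8, 8): total = 1773
Minimum is at Q with total 1201 blocks.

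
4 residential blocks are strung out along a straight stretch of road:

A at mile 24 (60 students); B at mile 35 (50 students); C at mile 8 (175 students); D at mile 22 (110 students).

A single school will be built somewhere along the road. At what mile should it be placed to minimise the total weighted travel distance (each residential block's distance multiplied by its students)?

x = 22

For a sum of weighted absolute distances on a line, the optimum is the weighted median (not the mean). Total weight W = 395; half-weight = 197.5.
Sort by position and accumulate weight:
  mile 8 (C, w=175) → cum 175
  mile 22 (D, w=110) → cum 285  ≥ 197.5 → median here
  mile 24 (A, w=60) → cum 345
  mile 35 (B, w=50) → cum 395
Optimal location: mile 22.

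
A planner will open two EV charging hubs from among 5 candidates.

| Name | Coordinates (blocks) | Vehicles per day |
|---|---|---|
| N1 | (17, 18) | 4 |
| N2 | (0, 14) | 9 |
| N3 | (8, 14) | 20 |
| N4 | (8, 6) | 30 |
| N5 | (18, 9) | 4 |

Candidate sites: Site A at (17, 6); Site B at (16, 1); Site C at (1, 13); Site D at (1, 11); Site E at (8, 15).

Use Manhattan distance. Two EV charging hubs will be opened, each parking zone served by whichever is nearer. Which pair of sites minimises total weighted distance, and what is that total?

Evaluate every pair (each demand assigned to the nearer of the two):
  {Site C, Site E}: total = 420
  {Site A, Site E}: total = 435
  {Site D, Site E}: total = 438
  {Site B, Site E}: total = 459
  {Site A, Site C}: total = 512
  {Site A, Site D}: total = 570
  {Site B, Site C}: total = 680
  {Site C, Site D}: total = 698
  {Site B, Site D}: total = 708
  {Site A, Site B}: total = 899
Best pair: {Site C, Site E} with total 420.

{Site C, Site E}, total 420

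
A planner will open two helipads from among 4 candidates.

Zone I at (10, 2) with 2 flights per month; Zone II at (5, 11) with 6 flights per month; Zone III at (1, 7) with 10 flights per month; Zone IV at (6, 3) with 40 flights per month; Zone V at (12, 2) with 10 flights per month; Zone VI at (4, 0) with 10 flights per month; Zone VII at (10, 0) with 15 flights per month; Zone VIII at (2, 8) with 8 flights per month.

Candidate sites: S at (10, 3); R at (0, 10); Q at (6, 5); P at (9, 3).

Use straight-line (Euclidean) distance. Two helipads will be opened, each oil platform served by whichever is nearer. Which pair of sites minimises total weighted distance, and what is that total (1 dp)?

Evaluate every pair (each demand assigned to the nearer of the two):
  {S, Q}: total = 333.6
  {R, P}: total = 345.0
  {Q, P}: total = 346.1
  {S, R}: total = 381.3
  {R, Q}: total = 391.8
  {S, P}: total = 459.6
Best pair: {S, Q} with total 333.6.

{S, Q}, total 333.6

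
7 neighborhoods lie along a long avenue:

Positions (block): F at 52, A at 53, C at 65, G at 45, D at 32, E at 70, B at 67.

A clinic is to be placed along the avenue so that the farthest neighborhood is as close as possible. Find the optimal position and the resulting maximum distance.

location 51, max distance 19

The 1-center on a line is the midpoint of the two extreme points: leftmost at 32, rightmost at 70.
Optimal location = (32 + 70)/2 = 51; maximum distance = (70 − 32)/2 = 19.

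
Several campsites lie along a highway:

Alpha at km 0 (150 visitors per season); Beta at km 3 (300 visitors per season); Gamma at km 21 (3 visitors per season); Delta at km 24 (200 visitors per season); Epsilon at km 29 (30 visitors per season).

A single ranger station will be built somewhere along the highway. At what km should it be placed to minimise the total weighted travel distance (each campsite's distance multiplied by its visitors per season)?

x = 3

For a sum of weighted absolute distances on a line, the optimum is the weighted median (not the mean). Total weight W = 683; half-weight = 341.5.
Sort by position and accumulate weight:
  km 0 (Alpha, w=150) → cum 150
  km 3 (Beta, w=300) → cum 450  ≥ 341.5 → median here
  km 21 (Gamma, w=3) → cum 453
  km 24 (Delta, w=200) → cum 653
  km 29 (Epsilon, w=30) → cum 683
Optimal location: km 3.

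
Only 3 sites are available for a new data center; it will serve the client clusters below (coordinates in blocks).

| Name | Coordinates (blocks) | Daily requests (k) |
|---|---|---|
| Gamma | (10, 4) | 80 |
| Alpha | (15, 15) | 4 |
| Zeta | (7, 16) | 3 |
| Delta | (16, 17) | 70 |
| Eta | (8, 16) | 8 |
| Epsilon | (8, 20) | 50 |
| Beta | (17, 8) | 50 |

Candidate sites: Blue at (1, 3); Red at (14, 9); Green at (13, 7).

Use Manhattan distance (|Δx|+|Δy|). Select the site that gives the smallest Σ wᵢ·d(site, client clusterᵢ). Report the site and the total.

Total weighted distance at each candidate:
  Blue (1, 3): total = 5401
  Red (14, 9): total = 2644
  Green (13, 7): total = 2737
Minimum is at Red with total 2644 blocks.

Red, total 2644 blocks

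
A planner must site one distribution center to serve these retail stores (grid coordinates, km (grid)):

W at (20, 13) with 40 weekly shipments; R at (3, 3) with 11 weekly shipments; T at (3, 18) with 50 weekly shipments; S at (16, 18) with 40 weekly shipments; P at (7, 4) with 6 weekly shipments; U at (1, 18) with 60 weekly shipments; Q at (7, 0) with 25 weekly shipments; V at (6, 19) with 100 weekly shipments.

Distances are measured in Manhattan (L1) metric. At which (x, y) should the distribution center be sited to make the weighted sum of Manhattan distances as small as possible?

(6, 18)

Manhattan distance separates: Σwᵢ(|x−xᵢ|+|y−yᵢ|) = Σwᵢ|x−xᵢ| + Σwᵢ|y−yᵢ|, so x and y are optimised independently as 1-D weighted medians.
Total weight W = 332; half = 166.
x-coordinate, sorted with cumulative weight:
  x=1 (U, w=60) cum 60
  x=3 (R, w=11) cum 71
  x=3 (T, w=50) cum 121
  x=6 (V, w=100) cum 221  ← median
  x=7 (P, w=6) cum 227
  x=7 (Q, w=25) cum 252
  x=16 (S, w=40) cum 292
  x=20 (W, w=40) cum 332
⇒ x* = 6
y-coordinate, sorted with cumulative weight:
  y=0 (Q, w=25) cum 25
  y=3 (R, w=11) cum 36
  y=4 (P, w=6) cum 42
  y=13 (W, w=40) cum 82
  y=18 (T, w=50) cum 132
  y=18 (S, w=40) cum 172  ← median
  y=18 (U, w=60) cum 232
  y=19 (V, w=100) cum 332
⇒ y* = 18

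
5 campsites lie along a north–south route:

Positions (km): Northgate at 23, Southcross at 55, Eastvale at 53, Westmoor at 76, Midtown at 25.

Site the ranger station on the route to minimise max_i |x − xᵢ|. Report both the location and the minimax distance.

The 1-center on a line is the midpoint of the two extreme points: leftmost at 23, rightmost at 76.
Optimal location = (23 + 76)/2 = 49.5; maximum distance = (76 − 23)/2 = 26.5.

location 49.5, max distance 26.5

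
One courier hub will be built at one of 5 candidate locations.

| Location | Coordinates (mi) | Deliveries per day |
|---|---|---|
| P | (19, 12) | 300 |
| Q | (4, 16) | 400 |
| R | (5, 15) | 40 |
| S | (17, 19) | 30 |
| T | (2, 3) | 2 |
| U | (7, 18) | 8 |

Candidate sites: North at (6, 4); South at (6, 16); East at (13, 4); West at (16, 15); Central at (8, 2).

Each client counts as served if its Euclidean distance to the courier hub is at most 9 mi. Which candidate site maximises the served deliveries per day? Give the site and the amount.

Coverage radius r = 9 mi; a point is covered iff (Δx)²+(Δy)² ≤ 9² = 81.
  North (6, 4): covers {T} → 2
  South (6, 16): covers {Q, R, U} → 448
  East (13, 4): covers {none} → 0
  West (16, 15): covers {P, S} → 330
  Central (8, 2): covers {T} → 2
Maximum coverage at South: 448 deliveries per day.

South, covering 448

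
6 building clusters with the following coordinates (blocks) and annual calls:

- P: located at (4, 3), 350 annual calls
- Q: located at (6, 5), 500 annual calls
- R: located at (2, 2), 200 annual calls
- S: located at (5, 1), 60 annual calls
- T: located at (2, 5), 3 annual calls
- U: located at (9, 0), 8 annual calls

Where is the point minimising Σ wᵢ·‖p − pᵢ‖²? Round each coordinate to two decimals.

(4.62, 3.59)

The minimiser of Σwᵢ‖p−pᵢ‖² is the weighted centroid p* = (Σwᵢpᵢ)/(Σwᵢ).
Σwᵢ = 1121.
Σwᵢxᵢ = 350·4 + 500·6 + 200·2 + 60·5 + 3·2 + 8·9 = 5178.
Σwᵢyᵢ = 350·3 + 500·5 + 200·2 + 60·1 + 3·5 + 8·0 = 4025.
x* = 5178/1121 = 4.62, y* = 4025/1121 = 3.59.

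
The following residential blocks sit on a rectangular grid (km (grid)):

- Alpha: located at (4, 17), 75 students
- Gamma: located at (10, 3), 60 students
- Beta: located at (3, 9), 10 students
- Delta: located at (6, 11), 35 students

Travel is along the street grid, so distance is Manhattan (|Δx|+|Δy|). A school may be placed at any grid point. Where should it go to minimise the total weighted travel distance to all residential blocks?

(6, 11)

Manhattan distance separates: Σwᵢ(|x−xᵢ|+|y−yᵢ|) = Σwᵢ|x−xᵢ| + Σwᵢ|y−yᵢ|, so x and y are optimised independently as 1-D weighted medians.
Total weight W = 180; half = 90.
x-coordinate, sorted with cumulative weight:
  x=3 (Beta, w=10) cum 10
  x=4 (Alpha, w=75) cum 85
  x=6 (Delta, w=35) cum 120  ← median
  x=10 (Gamma, w=60) cum 180
⇒ x* = 6
y-coordinate, sorted with cumulative weight:
  y=3 (Gamma, w=60) cum 60
  y=9 (Beta, w=10) cum 70
  y=11 (Delta, w=35) cum 105  ← median
  y=17 (Alpha, w=75) cum 180
⇒ y* = 11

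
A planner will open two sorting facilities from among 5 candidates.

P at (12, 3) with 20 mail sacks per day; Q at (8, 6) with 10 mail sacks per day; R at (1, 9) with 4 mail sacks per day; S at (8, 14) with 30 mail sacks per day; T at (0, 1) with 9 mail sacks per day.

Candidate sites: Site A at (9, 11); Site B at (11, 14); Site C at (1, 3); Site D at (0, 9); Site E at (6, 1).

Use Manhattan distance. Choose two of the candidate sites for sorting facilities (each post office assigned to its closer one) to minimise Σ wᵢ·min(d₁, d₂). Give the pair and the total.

{Site B, Site E}, total 426

Evaluate every pair (each demand assigned to the nearer of the two):
  {Site B, Site E}: total = 426
  {Site A, Site E}: total = 434
  {Site A, Site C}: total = 451
  {Site B, Site C}: total = 461
  {Site A, Site D}: total = 476
  {Site B, Site D}: total = 516
  {Site A, Site B}: total = 581
  {Site D, Site E}: total = 678
  {Site C, Site E}: total = 731
  {Site C, Site D}: total = 741
Best pair: {Site B, Site E} with total 426.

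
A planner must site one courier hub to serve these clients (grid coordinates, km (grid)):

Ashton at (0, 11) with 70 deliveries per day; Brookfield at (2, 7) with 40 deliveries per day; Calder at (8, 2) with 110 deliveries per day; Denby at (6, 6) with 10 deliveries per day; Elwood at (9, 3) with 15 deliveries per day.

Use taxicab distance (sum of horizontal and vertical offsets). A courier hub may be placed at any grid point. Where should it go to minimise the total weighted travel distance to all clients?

Manhattan distance separates: Σwᵢ(|x−xᵢ|+|y−yᵢ|) = Σwᵢ|x−xᵢ| + Σwᵢ|y−yᵢ|, so x and y are optimised independently as 1-D weighted medians.
Total weight W = 245; half = 122.5.
x-coordinate, sorted with cumulative weight:
  x=0 (Ashton, w=70) cum 70
  x=2 (Brookfield, w=40) cum 110
  x=6 (Denby, w=10) cum 120
  x=8 (Calder, w=110) cum 230  ← median
  x=9 (Elwood, w=15) cum 245
⇒ x* = 8
y-coordinate, sorted with cumulative weight:
  y=2 (Calder, w=110) cum 110
  y=3 (Elwood, w=15) cum 125  ← median
  y=6 (Denby, w=10) cum 135
  y=7 (Brookfield, w=40) cum 175
  y=11 (Ashton, w=70) cum 245
⇒ y* = 3

(8, 3)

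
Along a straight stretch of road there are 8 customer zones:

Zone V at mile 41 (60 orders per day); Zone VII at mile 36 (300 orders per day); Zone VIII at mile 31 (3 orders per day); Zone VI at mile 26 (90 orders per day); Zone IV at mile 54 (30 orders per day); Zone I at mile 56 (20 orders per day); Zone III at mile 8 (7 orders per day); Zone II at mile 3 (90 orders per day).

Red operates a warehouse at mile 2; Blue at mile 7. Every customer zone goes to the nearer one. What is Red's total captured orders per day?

The indifferent point is the midpoint (2+7)/2 = 4.5; customer zones left of it (closer to Red at 2) go to Red, those right go to Blue.
  Zone II at 3 (w=90) → Red
  Zone III at 8 (w=7) → Blue
  Zone VI at 26 (w=90) → Blue
  Zone VIII at 31 (w=3) → Blue
  Zone VII at 36 (w=300) → Blue
  Zone V at 41 (w=60) → Blue
  Zone IV at 54 (w=30) → Blue
  Zone I at 56 (w=20) → Blue
Red captures 90; Blue captures 510.

90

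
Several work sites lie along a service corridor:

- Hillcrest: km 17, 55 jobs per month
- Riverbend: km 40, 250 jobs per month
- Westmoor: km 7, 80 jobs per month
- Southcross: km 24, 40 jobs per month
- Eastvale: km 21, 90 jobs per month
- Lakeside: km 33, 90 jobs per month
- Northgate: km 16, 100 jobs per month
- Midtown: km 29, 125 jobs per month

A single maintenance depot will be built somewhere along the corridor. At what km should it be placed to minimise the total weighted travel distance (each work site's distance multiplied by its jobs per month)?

x = 29

For a sum of weighted absolute distances on a line, the optimum is the weighted median (not the mean). Total weight W = 830; half-weight = 415.
Sort by position and accumulate weight:
  km 7 (Westmoor, w=80) → cum 80
  km 16 (Northgate, w=100) → cum 180
  km 17 (Hillcrest, w=55) → cum 235
  km 21 (Eastvale, w=90) → cum 325
  km 24 (Southcross, w=40) → cum 365
  km 29 (Midtown, w=125) → cum 490  ≥ 415 → median here
  km 33 (Lakeside, w=90) → cum 580
  km 40 (Riverbend, w=250) → cum 830
Optimal location: km 29.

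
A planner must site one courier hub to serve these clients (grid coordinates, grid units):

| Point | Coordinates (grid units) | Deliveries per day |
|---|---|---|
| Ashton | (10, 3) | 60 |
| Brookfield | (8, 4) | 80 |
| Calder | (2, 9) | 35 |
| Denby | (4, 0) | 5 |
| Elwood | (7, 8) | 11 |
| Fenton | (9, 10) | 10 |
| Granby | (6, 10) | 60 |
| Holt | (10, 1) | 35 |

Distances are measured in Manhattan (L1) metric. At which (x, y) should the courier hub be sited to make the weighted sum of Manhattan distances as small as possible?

(8, 4)

Manhattan distance separates: Σwᵢ(|x−xᵢ|+|y−yᵢ|) = Σwᵢ|x−xᵢ| + Σwᵢ|y−yᵢ|, so x and y are optimised independently as 1-D weighted medians.
Total weight W = 296; half = 148.
x-coordinate, sorted with cumulative weight:
  x=2 (Calder, w=35) cum 35
  x=4 (Denby, w=5) cum 40
  x=6 (Granby, w=60) cum 100
  x=7 (Elwood, w=11) cum 111
  x=8 (Brookfield, w=80) cum 191  ← median
  x=9 (Fenton, w=10) cum 201
  x=10 (Ashton, w=60) cum 261
  x=10 (Holt, w=35) cum 296
⇒ x* = 8
y-coordinate, sorted with cumulative weight:
  y=0 (Denby, w=5) cum 5
  y=1 (Holt, w=35) cum 40
  y=3 (Ashton, w=60) cum 100
  y=4 (Brookfield, w=80) cum 180  ← median
  y=8 (Elwood, w=11) cum 191
  y=9 (Calder, w=35) cum 226
  y=10 (Fenton, w=10) cum 236
  y=10 (Granby, w=60) cum 296
⇒ y* = 4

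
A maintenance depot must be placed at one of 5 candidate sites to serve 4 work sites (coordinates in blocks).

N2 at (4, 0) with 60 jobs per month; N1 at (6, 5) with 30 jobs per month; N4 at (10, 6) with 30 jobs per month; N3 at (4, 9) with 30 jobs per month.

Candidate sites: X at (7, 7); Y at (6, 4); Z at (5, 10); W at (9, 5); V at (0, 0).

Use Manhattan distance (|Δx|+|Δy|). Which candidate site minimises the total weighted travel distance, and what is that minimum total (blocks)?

Total weighted distance at each candidate:
  X (7, 7): total = 960
  Y (6, 4): total = 780
  Z (5, 10): total = 1170
  W (9, 5): total = 1020
  V (0, 0): total = 1440
Minimum is at Y with total 780 blocks.

Y, total 780 blocks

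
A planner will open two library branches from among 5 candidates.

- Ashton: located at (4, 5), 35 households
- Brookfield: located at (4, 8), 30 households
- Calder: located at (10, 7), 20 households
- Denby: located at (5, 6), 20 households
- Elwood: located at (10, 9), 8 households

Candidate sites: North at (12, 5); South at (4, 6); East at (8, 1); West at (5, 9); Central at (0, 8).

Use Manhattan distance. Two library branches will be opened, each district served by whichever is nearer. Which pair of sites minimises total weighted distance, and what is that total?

{North, South}, total 243

Evaluate every pair (each demand assigned to the nearer of the two):
  {North, South}: total = 243
  {South, West}: total = 295
  {South, East}: total = 327
  {South, Central}: total = 327
  {North, West}: total = 415
  {East, West}: total = 475
  {West, Central}: total = 475
  {North, Central}: total = 633
  {East, Central}: total = 745
  {North, East}: total = 898
Best pair: {North, South} with total 243.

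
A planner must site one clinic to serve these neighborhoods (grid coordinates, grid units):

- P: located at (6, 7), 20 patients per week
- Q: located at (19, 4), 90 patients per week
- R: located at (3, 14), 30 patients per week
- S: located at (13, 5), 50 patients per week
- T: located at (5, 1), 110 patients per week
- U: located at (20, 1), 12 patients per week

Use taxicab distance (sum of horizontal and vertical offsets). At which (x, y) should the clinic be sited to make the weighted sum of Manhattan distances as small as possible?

Manhattan distance separates: Σwᵢ(|x−xᵢ|+|y−yᵢ|) = Σwᵢ|x−xᵢ| + Σwᵢ|y−yᵢ|, so x and y are optimised independently as 1-D weighted medians.
Total weight W = 312; half = 156.
x-coordinate, sorted with cumulative weight:
  x=3 (R, w=30) cum 30
  x=5 (T, w=110) cum 140
  x=6 (P, w=20) cum 160  ← median
  x=13 (S, w=50) cum 210
  x=19 (Q, w=90) cum 300
  x=20 (U, w=12) cum 312
⇒ x* = 6
y-coordinate, sorted with cumulative weight:
  y=1 (T, w=110) cum 110
  y=1 (U, w=12) cum 122
  y=4 (Q, w=90) cum 212  ← median
  y=5 (S, w=50) cum 262
  y=7 (P, w=20) cum 282
  y=14 (R, w=30) cum 312
⇒ y* = 4

(6, 4)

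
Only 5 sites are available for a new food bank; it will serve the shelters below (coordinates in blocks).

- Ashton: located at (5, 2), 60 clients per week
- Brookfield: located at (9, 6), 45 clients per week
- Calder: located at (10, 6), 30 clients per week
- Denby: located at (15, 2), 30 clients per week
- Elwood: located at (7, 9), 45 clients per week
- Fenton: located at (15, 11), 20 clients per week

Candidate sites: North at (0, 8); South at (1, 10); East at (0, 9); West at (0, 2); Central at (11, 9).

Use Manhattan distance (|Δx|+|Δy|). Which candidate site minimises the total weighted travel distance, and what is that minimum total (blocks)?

Total weighted distance at each candidate:
  North (0, 8): total = 2865
  South (1, 10): total = 2925
  East (0, 9): total = 2965
  West (0, 2): total = 2865
  Central (11, 9): total = 1755
Minimum is at Central with total 1755 blocks.

Central, total 1755 blocks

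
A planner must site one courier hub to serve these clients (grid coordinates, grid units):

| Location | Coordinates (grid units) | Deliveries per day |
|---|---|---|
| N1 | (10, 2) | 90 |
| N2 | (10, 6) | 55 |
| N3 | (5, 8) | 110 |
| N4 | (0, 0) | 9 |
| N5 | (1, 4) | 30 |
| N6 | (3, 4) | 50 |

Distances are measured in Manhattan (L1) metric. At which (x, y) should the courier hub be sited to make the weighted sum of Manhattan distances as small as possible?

(5, 4)

Manhattan distance separates: Σwᵢ(|x−xᵢ|+|y−yᵢ|) = Σwᵢ|x−xᵢ| + Σwᵢ|y−yᵢ|, so x and y are optimised independently as 1-D weighted medians.
Total weight W = 344; half = 172.
x-coordinate, sorted with cumulative weight:
  x=0 (N4, w=9) cum 9
  x=1 (N5, w=30) cum 39
  x=3 (N6, w=50) cum 89
  x=5 (N3, w=110) cum 199  ← median
  x=10 (N1, w=90) cum 289
  x=10 (N2, w=55) cum 344
⇒ x* = 5
y-coordinate, sorted with cumulative weight:
  y=0 (N4, w=9) cum 9
  y=2 (N1, w=90) cum 99
  y=4 (N5, w=30) cum 129
  y=4 (N6, w=50) cum 179  ← median
  y=6 (N2, w=55) cum 234
  y=8 (N3, w=110) cum 344
⇒ y* = 4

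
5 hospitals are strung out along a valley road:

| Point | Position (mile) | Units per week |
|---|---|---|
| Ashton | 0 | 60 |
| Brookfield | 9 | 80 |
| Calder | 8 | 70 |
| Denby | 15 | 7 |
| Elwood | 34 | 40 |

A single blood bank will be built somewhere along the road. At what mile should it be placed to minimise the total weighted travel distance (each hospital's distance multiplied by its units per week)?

x = 8

For a sum of weighted absolute distances on a line, the optimum is the weighted median (not the mean). Total weight W = 257; half-weight = 128.5.
Sort by position and accumulate weight:
  mile 0 (Ashton, w=60) → cum 60
  mile 8 (Calder, w=70) → cum 130  ≥ 128.5 → median here
  mile 9 (Brookfield, w=80) → cum 210
  mile 15 (Denby, w=7) → cum 217
  mile 34 (Elwood, w=40) → cum 257
Optimal location: mile 8.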